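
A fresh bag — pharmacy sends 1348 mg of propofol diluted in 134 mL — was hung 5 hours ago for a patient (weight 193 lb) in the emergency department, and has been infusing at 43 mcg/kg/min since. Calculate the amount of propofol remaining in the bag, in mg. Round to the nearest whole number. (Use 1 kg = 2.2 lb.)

Weight = 193 lb ÷ 2.2 lb/kg = 87.72727 kg
Dose = 43 mcg/kg/min × 87.72727 kg = 3772.273 mcg/min
3772.273 mcg/min × 60 min/hr = 226336.4 mcg/hr
Concentration = 1348 mg ÷ 134 mL = 10.0597 mg/mL = 10059.7 mcg/mL
Rate = 226336.4 mcg/hr ÷ 10059.7 mcg/mL = 22.49931 mL/hr
Volume infused = 22.49931 mL/hr × 5 hr = 112.4966 mL
Volume remaining = 134 − 112.4966 = 21.50344 mL
Drug remaining = 21.50344 mL × 10059.7 mcg/mL = 216318.2 mcg = 216.3182 mg

216 mg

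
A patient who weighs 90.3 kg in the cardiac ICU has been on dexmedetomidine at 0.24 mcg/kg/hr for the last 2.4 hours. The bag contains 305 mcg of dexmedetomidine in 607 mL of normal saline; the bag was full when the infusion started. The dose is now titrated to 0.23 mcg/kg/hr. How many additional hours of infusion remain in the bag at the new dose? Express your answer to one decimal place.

12.2 hours

Initial rate:
Dose = 0.24 mcg/kg/hr × 90.3 kg = 21.672 mcg/hr
Concentration = 305 mcg ÷ 607 mL = 0.5024712 mcg/mL
Rate = 21.672 mcg/hr ÷ 0.5024712 mcg/mL = 43.13083 mL/hr
Volume infused so far = 43.13083 mL/hr × 2.4 hr = 103.514 mL
Volume remaining = 607 − 103.514 = 503.486 mL
New rate:
Dose = 0.23 mcg/kg/hr × 90.3 kg = 20.769 mcg/hr
Rate = 20.769 mcg/hr ÷ 0.5024712 mcg/mL = 41.33371 mL/hr
Time remaining = 503.486 mL ÷ 41.33371 mL/hr = 12.181 hr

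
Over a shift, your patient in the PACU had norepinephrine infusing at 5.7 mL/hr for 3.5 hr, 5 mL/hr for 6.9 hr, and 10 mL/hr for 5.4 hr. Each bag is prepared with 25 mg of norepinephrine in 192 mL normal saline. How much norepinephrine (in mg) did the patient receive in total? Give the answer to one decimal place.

14.1 mg

Concentration = 25 mg ÷ 192 mL = 0.1302083 mg/mL
Stage 1: 5.7 mL/hr × 3.5 hr = 19.95 mL → 19.95 mL × 0.1302083 mg/mL = 2.597656 mg
Stage 2: 5 mL/hr × 6.9 hr = 34.5 mL → 34.5 mL × 0.1302083 mg/mL = 4.492188 mg
Stage 3: 10 mL/hr × 5.4 hr = 54 mL → 54 mL × 0.1302083 mg/mL = 7.03125 mg
Total = 2.597656 + 4.492188 + 7.03125 = 14.12109 mg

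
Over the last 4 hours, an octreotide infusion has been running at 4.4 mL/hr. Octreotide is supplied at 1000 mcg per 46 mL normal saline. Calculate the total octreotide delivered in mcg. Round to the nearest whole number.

383 mcg

Concentration = 1000 mcg ÷ 46 mL = 21.73913 mcg/mL
Drug rate = 4.4 mL/hr × 21.73913 mcg/mL = 95.65217 mcg/hr
Total = 95.65217 mcg/hr × 4 hr = 382.6087 mcg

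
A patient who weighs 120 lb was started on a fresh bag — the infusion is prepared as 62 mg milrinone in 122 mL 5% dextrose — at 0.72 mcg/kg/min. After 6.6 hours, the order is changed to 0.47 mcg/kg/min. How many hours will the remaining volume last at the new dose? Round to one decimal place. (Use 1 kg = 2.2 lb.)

30.2 hours

Initial rate:
Weight = 120 lb ÷ 2.2 lb/kg = 54.54545 kg
Dose = 0.72 mcg/kg/min × 54.54545 kg = 39.27273 mcg/min
39.27273 mcg/min × 60 min/hr = 2356.364 mcg/hr
Concentration = 62 mg ÷ 122 mL = 0.5081967 mg/mL = 508.1967 mcg/mL
Rate = 2356.364 mcg/hr ÷ 508.1967 mcg/mL = 4.636716 mL/hr
Volume infused so far = 4.636716 mL/hr × 6.6 hr = 30.60232 mL
Volume remaining = 122 − 30.60232 = 91.39768 mL
New rate:
Dose = 0.47 mcg/kg/min × 54.54545 kg = 25.63636 mcg/min
25.63636 mcg/min × 60 min/hr = 1538.182 mcg/hr
Rate = 1538.182 mcg/hr ÷ 508.1967 mcg/mL = 3.026745 mL/hr
Time remaining = 91.39768 mL ÷ 3.026745 mL/hr = 30.19669 hr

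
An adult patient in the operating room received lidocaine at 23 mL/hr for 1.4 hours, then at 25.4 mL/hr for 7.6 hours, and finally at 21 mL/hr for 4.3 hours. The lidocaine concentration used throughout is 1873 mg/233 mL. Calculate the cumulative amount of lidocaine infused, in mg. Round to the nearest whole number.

2537 mg

Concentration = 1873 mg ÷ 233 mL = 8.038627 mg/mL
Stage 1: 23 mL/hr × 1.4 hr = 32.2 mL → 32.2 mL × 8.038627 mg/mL = 258.8438 mg
Stage 2: 25.4 mL/hr × 7.6 hr = 193.04 mL → 193.04 mL × 8.038627 mg/mL = 1551.776 mg
Stage 3: 21 mL/hr × 4.3 hr = 90.3 mL → 90.3 mL × 8.038627 mg/mL = 725.888 mg
Total = 258.8438 + 1551.776 + 725.888 = 2536.508 mg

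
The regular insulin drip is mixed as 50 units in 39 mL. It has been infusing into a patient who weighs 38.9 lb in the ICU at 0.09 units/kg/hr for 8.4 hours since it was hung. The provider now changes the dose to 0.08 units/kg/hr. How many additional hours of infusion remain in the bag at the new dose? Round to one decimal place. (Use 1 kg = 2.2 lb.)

Initial rate:
Weight = 38.9 lb ÷ 2.2 lb/kg = 17.68182 kg
Dose = 0.09 units/kg/hr × 17.68182 kg = 1.591364 units/hr
Concentration = 50 units ÷ 39 mL = 1.282051 units/mL
Rate = 1.591364 units/hr ÷ 1.282051 units/mL = 1.241264 mL/hr
Volume infused so far = 1.241264 mL/hr × 8.4 hr = 10.42661 mL
Volume remaining = 39 − 10.42661 = 28.57339 mL
New rate:
Dose = 0.08 units/kg/hr × 17.68182 kg = 1.414545 units/hr
Rate = 1.414545 units/hr ÷ 1.282051 units/mL = 1.103345 mL/hr
Time remaining = 28.57339 mL ÷ 1.103345 mL/hr = 25.89704 hr

25.9 hours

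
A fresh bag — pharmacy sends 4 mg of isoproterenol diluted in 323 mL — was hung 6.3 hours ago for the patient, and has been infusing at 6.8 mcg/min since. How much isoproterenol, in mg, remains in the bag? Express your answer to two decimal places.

1.43 mg

6.8 mcg/min × 60 min/hr = 408 mcg/hr
Concentration = 4 mg ÷ 323 mL = 0.0123839 mg/mL = 12.3839 mcg/mL
Rate = 408 mcg/hr ÷ 12.3839 mcg/mL = 32.946 mL/hr
Volume infused = 32.946 mL/hr × 6.3 hr = 207.5598 mL
Volume remaining = 323 − 207.5598 = 115.4402 mL
Drug remaining = 115.4402 mL × 12.3839 mcg/mL = 1429.6 mcg = 1.4296 mg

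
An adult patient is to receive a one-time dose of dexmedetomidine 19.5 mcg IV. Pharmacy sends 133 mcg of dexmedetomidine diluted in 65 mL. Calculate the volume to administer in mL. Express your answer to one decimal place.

Concentration = 133 mcg ÷ 65 mL = 2.046154 mcg/mL
Volume = 19.5 mcg ÷ 2.046154 mcg/mL = 9.530075 mL

9.5 mL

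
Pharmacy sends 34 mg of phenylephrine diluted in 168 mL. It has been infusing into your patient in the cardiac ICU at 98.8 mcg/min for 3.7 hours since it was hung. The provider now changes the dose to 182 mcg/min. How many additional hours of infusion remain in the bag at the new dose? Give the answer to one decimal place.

1.1 hours

Initial rate:
98.8 mcg/min × 60 min/hr = 5928 mcg/hr
Concentration = 34 mg ÷ 168 mL = 0.202381 mg/mL = 202.381 mcg/mL
Rate = 5928 mcg/hr ÷ 202.381 mcg/mL = 29.29129 mL/hr
Volume infused so far = 29.29129 mL/hr × 3.7 hr = 108.3778 mL
Volume remaining = 168 − 108.3778 = 59.62221 mL
New rate:
182 mcg/min × 60 min/hr = 10920 mcg/hr
Rate = 10920 mcg/hr ÷ 202.381 mcg/mL = 53.95765 mL/hr
Time remaining = 59.62221 mL ÷ 53.95765 mL/hr = 1.104982 hr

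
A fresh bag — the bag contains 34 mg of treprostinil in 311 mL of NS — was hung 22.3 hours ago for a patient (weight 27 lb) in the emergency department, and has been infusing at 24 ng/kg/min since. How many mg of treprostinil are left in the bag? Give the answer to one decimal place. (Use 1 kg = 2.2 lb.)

33.6 mg

Weight = 27 lb ÷ 2.2 lb/kg = 12.27273 kg
Dose = 24 ng/kg/min × 12.27273 kg = 294.5455 ng/min
294.5455 ng/min × 60 min/hr = 17672.73 ng/hr
Concentration = 34 mg ÷ 311 mL = 0.1093248 mg/mL = 109324.8 ng/mL
Rate = 17672.73 ng/hr ÷ 109324.8 ng/mL = 0.1616535 mL/hr
Volume infused = 0.1616535 mL/hr × 22.3 hr = 3.604873 mL
Volume remaining = 311 − 3.604873 = 307.3951 mL
Drug remaining = 307.3951 mL × 109324.8 ng/mL = 33605898 ng = 33.6059 mg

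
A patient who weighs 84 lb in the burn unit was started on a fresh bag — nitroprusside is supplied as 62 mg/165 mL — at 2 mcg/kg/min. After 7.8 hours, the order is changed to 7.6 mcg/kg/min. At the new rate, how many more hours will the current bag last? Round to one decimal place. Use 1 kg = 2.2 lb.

Initial rate:
Weight = 84 lb ÷ 2.2 lb/kg = 38.18182 kg
Dose = 2 mcg/kg/min × 38.18182 kg = 76.36364 mcg/min
76.36364 mcg/min × 60 min/hr = 4581.818 mcg/hr
Concentration = 62 mg ÷ 165 mL = 0.3757576 mg/mL = 375.7576 mcg/mL
Rate = 4581.818 mcg/hr ÷ 375.7576 mcg/mL = 12.19355 mL/hr
Volume infused so far = 12.19355 mL/hr × 7.8 hr = 95.10968 mL
Volume remaining = 165 − 95.10968 = 69.89032 mL
New rate:
Dose = 7.6 mcg/kg/min × 38.18182 kg = 290.1818 mcg/min
290.1818 mcg/min × 60 min/hr = 17410.91 mcg/hr
Rate = 17410.91 mcg/hr ÷ 375.7576 mcg/mL = 46.33548 mL/hr
Time remaining = 69.89032 mL ÷ 46.33548 mL/hr = 1.508354 hr

1.5 hours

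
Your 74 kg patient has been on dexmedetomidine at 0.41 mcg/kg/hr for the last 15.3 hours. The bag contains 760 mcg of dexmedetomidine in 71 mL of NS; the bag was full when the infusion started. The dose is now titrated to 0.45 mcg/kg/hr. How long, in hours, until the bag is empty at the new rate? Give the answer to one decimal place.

8.9 hours

Initial rate:
Dose = 0.41 mcg/kg/hr × 74 kg = 30.34 mcg/hr
Concentration = 760 mcg ÷ 71 mL = 10.70423 mcg/mL
Rate = 30.34 mcg/hr ÷ 10.70423 mcg/mL = 2.834395 mL/hr
Volume infused so far = 2.834395 mL/hr × 15.3 hr = 43.36624 mL
Volume remaining = 71 − 43.36624 = 27.63376 mL
New rate:
Dose = 0.45 mcg/kg/hr × 74 kg = 33.3 mcg/hr
Rate = 33.3 mcg/hr ÷ 10.70423 mcg/mL = 3.110921 mL/hr
Time remaining = 27.63376 mL ÷ 3.110921 mL/hr = 8.882823 hr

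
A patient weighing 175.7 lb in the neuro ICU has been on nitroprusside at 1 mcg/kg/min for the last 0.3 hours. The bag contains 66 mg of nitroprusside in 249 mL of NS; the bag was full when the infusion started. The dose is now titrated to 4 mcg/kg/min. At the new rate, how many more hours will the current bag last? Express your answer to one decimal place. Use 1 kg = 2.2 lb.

3.4 hours

Initial rate:
Weight = 175.7 lb ÷ 2.2 lb/kg = 79.86364 kg
Dose = 1 mcg/kg/min × 79.86364 kg = 79.86364 mcg/min
79.86364 mcg/min × 60 min/hr = 4791.818 mcg/hr
Concentration = 66 mg ÷ 249 mL = 0.2650602 mg/mL = 265.0602 mcg/mL
Rate = 4791.818 mcg/hr ÷ 265.0602 mcg/mL = 18.07822 mL/hr
Volume infused so far = 18.07822 mL/hr × 0.3 hr = 5.423467 mL
Volume remaining = 249 − 5.423467 = 243.5765 mL
New rate:
Dose = 4 mcg/kg/min × 79.86364 kg = 319.4545 mcg/min
319.4545 mcg/min × 60 min/hr = 19167.27 mcg/hr
Rate = 19167.27 mcg/hr ÷ 265.0602 mcg/mL = 72.31289 mL/hr
Time remaining = 243.5765 mL ÷ 72.31289 mL/hr = 3.368369 hr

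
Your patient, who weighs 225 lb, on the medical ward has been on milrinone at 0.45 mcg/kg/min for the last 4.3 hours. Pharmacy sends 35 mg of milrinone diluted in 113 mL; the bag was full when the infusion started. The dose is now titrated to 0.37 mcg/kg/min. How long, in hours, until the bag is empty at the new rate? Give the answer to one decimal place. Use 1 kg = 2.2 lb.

Initial rate:
Weight = 225 lb ÷ 2.2 lb/kg = 102.2727 kg
Dose = 0.45 mcg/kg/min × 102.2727 kg = 46.02273 mcg/min
46.02273 mcg/min × 60 min/hr = 2761.364 mcg/hr
Concentration = 35 mg ÷ 113 mL = 0.3097345 mg/mL = 309.7345 mcg/mL
Rate = 2761.364 mcg/hr ÷ 309.7345 mcg/mL = 8.91526 mL/hr
Volume infused so far = 8.91526 mL/hr × 4.3 hr = 38.33562 mL
Volume remaining = 113 − 38.33562 = 74.66438 mL
New rate:
Dose = 0.37 mcg/kg/min × 102.2727 kg = 37.84091 mcg/min
37.84091 mcg/min × 60 min/hr = 2270.455 mcg/hr
Rate = 2270.455 mcg/hr ÷ 309.7345 mcg/mL = 7.330325 mL/hr
Time remaining = 74.66438 mL ÷ 7.330325 mL/hr = 10.18569 hr

10.2 hours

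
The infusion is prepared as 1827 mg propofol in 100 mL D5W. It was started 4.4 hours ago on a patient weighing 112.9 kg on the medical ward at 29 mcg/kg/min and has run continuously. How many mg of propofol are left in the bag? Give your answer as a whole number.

Dose = 29 mcg/kg/min × 112.9 kg = 3274.1 mcg/min
3274.1 mcg/min × 60 min/hr = 196446 mcg/hr
Concentration = 1827 mg ÷ 100 mL = 18.27 mg/mL = 18270 mcg/mL
Rate = 196446 mcg/hr ÷ 18270 mcg/mL = 10.75238 mL/hr
Volume infused = 10.75238 mL/hr × 4.4 hr = 47.31048 mL
Volume remaining = 100 − 47.31048 = 52.68952 mL
Drug remaining = 52.68952 mL × 18270 mcg/mL = 962637.6 mcg = 962.6376 mg

963 mg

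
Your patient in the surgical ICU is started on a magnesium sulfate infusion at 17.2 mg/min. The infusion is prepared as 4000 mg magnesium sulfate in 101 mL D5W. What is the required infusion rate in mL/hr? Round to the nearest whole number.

26 mL/hr

17.2 mg/min × 60 min/hr = 1032 mg/hr
Concentration = 4000 mg ÷ 101 mL = 39.60396 mg/mL
Rate = 1032 mg/hr ÷ 39.60396 mg/mL = 26.058 mL/hr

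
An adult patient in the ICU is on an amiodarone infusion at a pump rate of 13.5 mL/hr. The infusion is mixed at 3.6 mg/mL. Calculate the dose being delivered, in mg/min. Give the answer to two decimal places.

Drug rate = 13.5 mL/hr × 3.6 mg/mL = 48.6 mg/hr
48.6 mg/hr ÷ 60 min/hr = 0.81 mg/min

0.81 mg/min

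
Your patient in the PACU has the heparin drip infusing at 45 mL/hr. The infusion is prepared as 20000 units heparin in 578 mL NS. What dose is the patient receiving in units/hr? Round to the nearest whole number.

Concentration = 20000 units ÷ 578 mL = 34.60208 units/mL
Drug rate = 45 mL/hr × 34.60208 units/mL = 1557.093 units/hr

1557 units/hr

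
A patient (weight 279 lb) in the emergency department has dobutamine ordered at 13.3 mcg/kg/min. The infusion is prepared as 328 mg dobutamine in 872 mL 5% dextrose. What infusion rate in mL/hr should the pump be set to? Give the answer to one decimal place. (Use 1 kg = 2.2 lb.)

269.0 mL/hr

Weight = 279 lb ÷ 2.2 lb/kg = 126.8182 kg
Dose = 13.3 mcg/kg/min × 126.8182 kg = 1686.682 mcg/min
1686.682 mcg/min × 60 min/hr = 101200.9 mcg/hr
Concentration = 328 mg ÷ 872 mL = 0.3761468 mg/mL = 376.1468 mcg/mL
Rate = 101200.9 mcg/hr ÷ 376.1468 mcg/mL = 269.0463 mL/hr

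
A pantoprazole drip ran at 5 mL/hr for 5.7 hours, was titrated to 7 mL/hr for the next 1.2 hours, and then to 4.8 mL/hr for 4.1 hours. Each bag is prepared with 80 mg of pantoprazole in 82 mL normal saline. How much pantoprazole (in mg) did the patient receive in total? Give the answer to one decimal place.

Concentration = 80 mg ÷ 82 mL = 0.9756098 mg/mL
Stage 1: 5 mL/hr × 5.7 hr = 28.5 mL → 28.5 mL × 0.9756098 mg/mL = 27.80488 mg
Stage 2: 7 mL/hr × 1.2 hr = 8.4 mL → 8.4 mL × 0.9756098 mg/mL = 8.195122 mg
Stage 3: 4.8 mL/hr × 4.1 hr = 19.68 mL → 19.68 mL × 0.9756098 mg/mL = 19.2 mg
Total = 27.80488 + 8.195122 + 19.2 = 55.2 mg

55.2 mg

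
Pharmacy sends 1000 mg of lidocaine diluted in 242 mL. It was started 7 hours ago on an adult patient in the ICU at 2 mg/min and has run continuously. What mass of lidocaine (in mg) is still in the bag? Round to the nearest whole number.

160 mg

2 mg/min × 60 min/hr = 120 mg/hr
Concentration = 1000 mg ÷ 242 mL = 4.132231 mg/mL
Rate = 120 mg/hr ÷ 4.132231 mg/mL = 29.04 mL/hr
Volume infused = 29.04 mL/hr × 7 hr = 203.28 mL
Volume remaining = 242 − 203.28 = 38.72 mL
Drug remaining = 38.72 mL × 4.132231 mg/mL = 160 mg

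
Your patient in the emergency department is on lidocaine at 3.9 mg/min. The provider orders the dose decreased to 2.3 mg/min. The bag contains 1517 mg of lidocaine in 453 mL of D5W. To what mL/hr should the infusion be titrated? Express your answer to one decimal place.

2.3 mg/min × 60 min/hr = 138 mg/hr
Concentration = 1517 mg ÷ 453 mL = 3.348786 mg/mL
Rate = 138 mg/hr ÷ 3.348786 mg/mL = 41.20897 mL/hr

41.2 mL/hr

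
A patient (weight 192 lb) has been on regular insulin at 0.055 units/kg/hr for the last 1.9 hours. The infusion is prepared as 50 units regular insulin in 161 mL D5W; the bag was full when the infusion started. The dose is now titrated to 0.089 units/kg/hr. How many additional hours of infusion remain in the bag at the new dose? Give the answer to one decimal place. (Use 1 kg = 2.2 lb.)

Initial rate:
Weight = 192 lb ÷ 2.2 lb/kg = 87.27273 kg
Dose = 0.055 units/kg/hr × 87.27273 kg = 4.8 units/hr
Concentration = 50 units ÷ 161 mL = 0.310559 units/mL
Rate = 4.8 units/hr ÷ 0.310559 units/mL = 15.456 mL/hr
Volume infused so far = 15.456 mL/hr × 1.9 hr = 29.3664 mL
Volume remaining = 161 − 29.3664 = 131.6336 mL
New rate:
Dose = 0.089 units/kg/hr × 87.27273 kg = 7.767273 units/hr
Rate = 7.767273 units/hr ÷ 0.310559 units/mL = 25.01062 mL/hr
Time remaining = 131.6336 mL ÷ 25.01062 mL/hr = 5.263109 hr

5.3 hours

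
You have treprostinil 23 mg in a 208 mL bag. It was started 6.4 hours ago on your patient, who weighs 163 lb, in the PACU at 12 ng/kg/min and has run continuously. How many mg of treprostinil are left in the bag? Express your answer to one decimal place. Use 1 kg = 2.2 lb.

22.7 mg

Weight = 163 lb ÷ 2.2 lb/kg = 74.09091 kg
Dose = 12 ng/kg/min × 74.09091 kg = 889.0909 ng/min
889.0909 ng/min × 60 min/hr = 53345.45 ng/hr
Concentration = 23 mg ÷ 208 mL = 0.1105769 mg/mL = 110576.9 ng/mL
Rate = 53345.45 ng/hr ÷ 110576.9 ng/mL = 0.4824285 mL/hr
Volume infused = 0.4824285 mL/hr × 6.4 hr = 3.087542 mL
Volume remaining = 208 − 3.087542 = 204.9125 mL
Drug remaining = 204.9125 mL × 110576.9 ng/mL = 22658589 ng = 22.65859 mg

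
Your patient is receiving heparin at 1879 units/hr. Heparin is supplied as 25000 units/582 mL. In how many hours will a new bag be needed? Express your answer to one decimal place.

Concentration = 25000 units ÷ 582 mL = 42.95533 units/mL
Rate = 1879 units/hr ÷ 42.95533 units/mL = 43.74312 mL/hr
Duration = 582 mL ÷ 43.74312 mL/hr = 13.30495 hr

13.3 hours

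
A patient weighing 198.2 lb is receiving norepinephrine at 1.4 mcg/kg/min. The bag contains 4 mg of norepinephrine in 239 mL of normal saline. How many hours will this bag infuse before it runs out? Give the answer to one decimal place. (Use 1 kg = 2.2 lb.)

Weight = 198.2 lb ÷ 2.2 lb/kg = 90.09091 kg
Dose = 1.4 mcg/kg/min × 90.09091 kg = 126.1273 mcg/min
126.1273 mcg/min × 60 min/hr = 7567.636 mcg/hr
Concentration = 4 mg ÷ 239 mL = 0.0167364 mg/mL = 16.7364 mcg/mL
Rate = 7567.636 mcg/hr ÷ 16.7364 mcg/mL = 452.1663 mL/hr
Duration = 239 mL ÷ 452.1663 mL/hr = 0.5285666 hr

0.5 hours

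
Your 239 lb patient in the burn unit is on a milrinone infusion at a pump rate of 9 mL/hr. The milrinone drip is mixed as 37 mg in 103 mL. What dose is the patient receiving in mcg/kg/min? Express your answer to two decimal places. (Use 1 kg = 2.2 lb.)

0.50 mcg/kg/min

Weight = 239 lb ÷ 2.2 lb/kg = 108.6364 kg
Concentration = 37 mg ÷ 103 mL = 0.3592233 mg/mL = 359.2233 mcg/mL
Drug rate = 9 mL/hr × 359.2233 mcg/mL = 3233.01 mcg/hr
3233.01 mcg/hr ÷ 60 min/hr = 53.8835 mcg/min
53.8835 mcg/min ÷ 108.6364 kg = 0.4959987 mcg/kg/min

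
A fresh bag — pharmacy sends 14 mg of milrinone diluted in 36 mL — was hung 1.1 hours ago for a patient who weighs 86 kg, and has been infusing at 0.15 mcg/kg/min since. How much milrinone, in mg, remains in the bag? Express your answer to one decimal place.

Dose = 0.15 mcg/kg/min × 86 kg = 12.9 mcg/min
12.9 mcg/min × 60 min/hr = 774 mcg/hr
Concentration = 14 mg ÷ 36 mL = 0.3888889 mg/mL = 388.8889 mcg/mL
Rate = 774 mcg/hr ÷ 388.8889 mcg/mL = 1.990286 mL/hr
Volume infused = 1.990286 mL/hr × 1.1 hr = 2.189314 mL
Volume remaining = 36 − 2.189314 = 33.81069 mL
Drug remaining = 33.81069 mL × 388.8889 mcg/mL = 13148.6 mcg = 13.1486 mg

13.1 mg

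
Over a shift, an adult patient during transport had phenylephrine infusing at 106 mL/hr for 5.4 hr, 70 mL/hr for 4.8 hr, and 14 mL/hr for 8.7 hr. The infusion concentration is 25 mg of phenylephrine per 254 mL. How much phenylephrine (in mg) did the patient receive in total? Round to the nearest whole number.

101 mg

Concentration = 25 mg ÷ 254 mL = 0.0984252 mg/mL
Stage 1: 106 mL/hr × 5.4 hr = 572.4 mL → 572.4 mL × 0.0984252 mg/mL = 56.33858 mg
Stage 2: 70 mL/hr × 4.8 hr = 336 mL → 336 mL × 0.0984252 mg/mL = 33.07087 mg
Stage 3: 14 mL/hr × 8.7 hr = 121.8 mL → 121.8 mL × 0.0984252 mg/mL = 11.98819 mg
Total = 56.33858 + 33.07087 + 11.98819 = 101.3976 mg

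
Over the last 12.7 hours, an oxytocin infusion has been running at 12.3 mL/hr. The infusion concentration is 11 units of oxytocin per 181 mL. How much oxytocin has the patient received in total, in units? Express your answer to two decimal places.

Concentration = 11 units ÷ 181 mL = 0.06077348 units/mL = 60.77348 milliunits/mL
Drug rate = 12.3 mL/hr × 60.77348 milliunits/mL = 747.5138 milliunits/hr
Total = 747.5138 milliunits/hr × 12.7 hr = 9493.425 milliunits = 9.493425 units

9.49 units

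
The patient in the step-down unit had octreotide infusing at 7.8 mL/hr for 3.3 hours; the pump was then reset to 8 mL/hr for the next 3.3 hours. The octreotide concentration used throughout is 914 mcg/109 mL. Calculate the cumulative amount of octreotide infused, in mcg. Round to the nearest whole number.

437 mcg

Concentration = 914 mcg ÷ 109 mL = 8.385321 mcg/mL
Stage 1: 7.8 mL/hr × 3.3 hr = 25.74 mL → 25.74 mL × 8.385321 mcg/mL = 215.8382 mcg
Stage 2: 8 mL/hr × 3.3 hr = 26.4 mL → 26.4 mL × 8.385321 mcg/mL = 221.3725 mcg
Total = 215.8382 + 221.3725 = 437.2106 mcg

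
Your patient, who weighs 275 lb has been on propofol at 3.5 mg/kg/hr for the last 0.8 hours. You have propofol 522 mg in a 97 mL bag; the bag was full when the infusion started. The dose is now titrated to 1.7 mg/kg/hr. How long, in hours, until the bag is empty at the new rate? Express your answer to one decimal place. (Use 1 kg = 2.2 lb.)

0.8 hours

Initial rate:
Weight = 275 lb ÷ 2.2 lb/kg = 125 kg
Dose = 3.5 mg/kg/hr × 125 kg = 437.5 mg/hr
Concentration = 522 mg ÷ 97 mL = 5.381443 mg/mL
Rate = 437.5 mg/hr ÷ 5.381443 mg/mL = 81.29789 mL/hr
Volume infused so far = 81.29789 mL/hr × 0.8 hr = 65.03831 mL
Volume remaining = 97 − 65.03831 = 31.96169 mL
New rate:
Dose = 1.7 mg/kg/hr × 125 kg = 212.5 mg/hr
Rate = 212.5 mg/hr ÷ 5.381443 mg/mL = 39.48755 mL/hr
Time remaining = 31.96169 mL ÷ 39.48755 mL/hr = 0.8094118 hr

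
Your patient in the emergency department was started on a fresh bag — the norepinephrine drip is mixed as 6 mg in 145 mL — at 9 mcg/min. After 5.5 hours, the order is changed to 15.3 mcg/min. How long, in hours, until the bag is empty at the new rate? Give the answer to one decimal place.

3.3 hours

Initial rate:
9 mcg/min × 60 min/hr = 540 mcg/hr
Concentration = 6 mg ÷ 145 mL = 0.04137931 mg/mL = 41.37931 mcg/mL
Rate = 540 mcg/hr ÷ 41.37931 mcg/mL = 13.05 mL/hr
Volume infused so far = 13.05 mL/hr × 5.5 hr = 71.775 mL
Volume remaining = 145 − 71.775 = 73.225 mL
New rate:
15.3 mcg/min × 60 min/hr = 918 mcg/hr
Rate = 918 mcg/hr ÷ 41.37931 mcg/mL = 22.185 mL/hr
Time remaining = 73.225 mL ÷ 22.185 mL/hr = 3.300654 hr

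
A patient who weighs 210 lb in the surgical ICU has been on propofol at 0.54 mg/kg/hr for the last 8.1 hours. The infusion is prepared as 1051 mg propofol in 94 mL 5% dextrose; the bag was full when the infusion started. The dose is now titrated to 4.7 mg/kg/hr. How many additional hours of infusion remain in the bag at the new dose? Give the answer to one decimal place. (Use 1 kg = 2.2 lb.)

Initial rate:
Weight = 210 lb ÷ 2.2 lb/kg = 95.45455 kg
Dose = 0.54 mg/kg/hr × 95.45455 kg = 51.54545 mg/hr
Concentration = 1051 mg ÷ 94 mL = 11.18085 mg/mL
Rate = 51.54545 mg/hr ÷ 11.18085 mg/mL = 4.610155 mL/hr
Volume infused so far = 4.610155 mL/hr × 8.1 hr = 37.34225 mL
Volume remaining = 94 − 37.34225 = 56.65775 mL
New rate:
Dose = 4.7 mg/kg/hr × 95.45455 kg = 448.6364 mg/hr
Rate = 448.6364 mg/hr ÷ 11.18085 mg/mL = 40.12542 mL/hr
Time remaining = 56.65775 mL ÷ 40.12542 mL/hr = 1.412016 hr

1.4 hours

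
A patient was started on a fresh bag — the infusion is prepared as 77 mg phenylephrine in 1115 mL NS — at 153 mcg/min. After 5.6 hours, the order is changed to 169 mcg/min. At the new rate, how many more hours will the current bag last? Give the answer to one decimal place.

Initial rate:
153 mcg/min × 60 min/hr = 9180 mcg/hr
Concentration = 77 mg ÷ 1115 mL = 0.0690583 mg/mL = 69.0583 mcg/mL
Rate = 9180 mcg/hr ÷ 69.0583 mcg/mL = 132.9312 mL/hr
Volume infused so far = 132.9312 mL/hr × 5.6 hr = 744.4145 mL
Volume remaining = 1115 − 744.4145 = 370.5855 mL
New rate:
169 mcg/min × 60 min/hr = 10140 mcg/hr
Rate = 10140 mcg/hr ÷ 69.0583 mcg/mL = 146.8325 mL/hr
Time remaining = 370.5855 mL ÷ 146.8325 mL/hr = 2.523866 hr

2.5 hours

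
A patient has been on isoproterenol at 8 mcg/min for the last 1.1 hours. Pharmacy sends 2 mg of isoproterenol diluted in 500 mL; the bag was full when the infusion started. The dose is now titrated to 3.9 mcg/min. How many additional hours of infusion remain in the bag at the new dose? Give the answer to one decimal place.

6.3 hours

Initial rate:
8 mcg/min × 60 min/hr = 480 mcg/hr
Concentration = 2 mg ÷ 500 mL = 0.004 mg/mL = 4 mcg/mL
Rate = 480 mcg/hr ÷ 4 mcg/mL = 120 mL/hr
Volume infused so far = 120 mL/hr × 1.1 hr = 132 mL
Volume remaining = 500 − 132 = 368 mL
New rate:
3.9 mcg/min × 60 min/hr = 234 mcg/hr
Rate = 234 mcg/hr ÷ 4 mcg/mL = 58.5 mL/hr
Time remaining = 368 mL ÷ 58.5 mL/hr = 6.290598 hr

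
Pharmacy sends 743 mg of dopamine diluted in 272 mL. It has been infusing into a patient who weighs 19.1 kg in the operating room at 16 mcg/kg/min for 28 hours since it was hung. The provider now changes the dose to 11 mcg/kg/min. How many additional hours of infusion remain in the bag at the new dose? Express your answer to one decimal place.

18.2 hours

Initial rate:
Dose = 16 mcg/kg/min × 19.1 kg = 305.6 mcg/min
305.6 mcg/min × 60 min/hr = 18336 mcg/hr
Concentration = 743 mg ÷ 272 mL = 2.731618 mg/mL = 2731.618 mcg/mL
Rate = 18336 mcg/hr ÷ 2731.618 mcg/mL = 6.712506 mL/hr
Volume infused so far = 6.712506 mL/hr × 28 hr = 187.9502 mL
Volume remaining = 272 − 187.9502 = 84.04983 mL
New rate:
Dose = 11 mcg/kg/min × 19.1 kg = 210.1 mcg/min
210.1 mcg/min × 60 min/hr = 12606 mcg/hr
Rate = 12606 mcg/hr ÷ 2731.618 mcg/mL = 4.614848 mL/hr
Time remaining = 84.04983 mL ÷ 4.614848 mL/hr = 18.21291 hr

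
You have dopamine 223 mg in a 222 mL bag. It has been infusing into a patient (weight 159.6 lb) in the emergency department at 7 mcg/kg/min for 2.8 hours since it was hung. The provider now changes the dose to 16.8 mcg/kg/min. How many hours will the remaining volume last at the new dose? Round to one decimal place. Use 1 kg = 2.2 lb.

1.9 hours

Initial rate:
Weight = 159.6 lb ÷ 2.2 lb/kg = 72.54545 kg
Dose = 7 mcg/kg/min × 72.54545 kg = 507.8182 mcg/min
507.8182 mcg/min × 60 min/hr = 30469.09 mcg/hr
Concentration = 223 mg ÷ 222 mL = 1.004505 mg/mL = 1004.505 mcg/mL
Rate = 30469.09 mcg/hr ÷ 1004.505 mcg/mL = 30.33246 mL/hr
Volume infused so far = 30.33246 mL/hr × 2.8 hr = 84.93088 mL
Volume remaining = 222 − 84.93088 = 137.0691 mL
New rate:
Dose = 16.8 mcg/kg/min × 72.54545 kg = 1218.764 mcg/min
1218.764 mcg/min × 60 min/hr = 73125.82 mcg/hr
Rate = 73125.82 mcg/hr ÷ 1004.505 mcg/mL = 72.7979 mL/hr
Time remaining = 137.0691 mL ÷ 72.7979 mL/hr = 1.882872 hr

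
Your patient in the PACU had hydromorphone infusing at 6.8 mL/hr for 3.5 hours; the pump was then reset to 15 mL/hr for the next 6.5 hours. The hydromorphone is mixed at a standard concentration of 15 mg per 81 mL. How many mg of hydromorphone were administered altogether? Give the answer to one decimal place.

Concentration = 15 mg ÷ 81 mL = 0.1851852 mg/mL
Stage 1: 6.8 mL/hr × 3.5 hr = 23.8 mL → 23.8 mL × 0.1851852 mg/mL = 4.407407 mg
Stage 2: 15 mL/hr × 6.5 hr = 97.5 mL → 97.5 mL × 0.1851852 mg/mL = 18.05556 mg
Total = 4.407407 + 18.05556 = 22.46296 mg

22.5 mg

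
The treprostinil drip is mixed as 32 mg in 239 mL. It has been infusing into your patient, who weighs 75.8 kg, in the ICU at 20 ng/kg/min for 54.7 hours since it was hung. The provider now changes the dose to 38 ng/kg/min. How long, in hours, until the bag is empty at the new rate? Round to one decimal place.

Initial rate:
Dose = 20 ng/kg/min × 75.8 kg = 1516 ng/min
1516 ng/min × 60 min/hr = 90960 ng/hr
Concentration = 32 mg ÷ 239 mL = 0.1338912 mg/mL = 133891.2 ng/mL
Rate = 90960 ng/hr ÷ 133891.2 ng/mL = 0.6793575 mL/hr
Volume infused so far = 0.6793575 mL/hr × 54.7 hr = 37.16086 mL
Volume remaining = 239 − 37.16086 = 201.8391 mL
New rate:
Dose = 38 ng/kg/min × 75.8 kg = 2880.4 ng/min
2880.4 ng/min × 60 min/hr = 172824 ng/hr
Rate = 172824 ng/hr ÷ 133891.2 ng/mL = 1.290779 mL/hr
Time remaining = 201.8391 mL ÷ 1.290779 mL/hr = 156.37 hr

156.4 hours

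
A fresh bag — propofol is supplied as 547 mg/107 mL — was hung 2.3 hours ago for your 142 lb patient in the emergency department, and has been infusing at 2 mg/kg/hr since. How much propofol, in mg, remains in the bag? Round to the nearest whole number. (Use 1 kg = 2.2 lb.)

250 mg

Weight = 142 lb ÷ 2.2 lb/kg = 64.54545 kg
Dose = 2 mg/kg/hr × 64.54545 kg = 129.0909 mg/hr
Concentration = 547 mg ÷ 107 mL = 5.11215 mg/mL
Rate = 129.0909 mg/hr ÷ 5.11215 mg/mL = 25.25179 mL/hr
Volume infused = 25.25179 mL/hr × 2.3 hr = 58.07911 mL
Volume remaining = 107 − 58.07911 = 48.92089 mL
Drug remaining = 48.92089 mL × 5.11215 mg/mL = 250.0909 mg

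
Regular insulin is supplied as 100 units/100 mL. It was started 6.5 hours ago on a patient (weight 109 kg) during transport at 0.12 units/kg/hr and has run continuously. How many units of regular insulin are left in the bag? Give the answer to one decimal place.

15.0 units

Dose = 0.12 units/kg/hr × 109 kg = 13.08 units/hr
Concentration = 100 units ÷ 100 mL = 1 units/mL
Rate = 13.08 units/hr ÷ 1 units/mL = 13.08 mL/hr
Volume infused = 13.08 mL/hr × 6.5 hr = 85.02 mL
Volume remaining = 100 − 85.02 = 14.98 mL
Drug remaining = 14.98 mL × 1 units/mL = 14.98 units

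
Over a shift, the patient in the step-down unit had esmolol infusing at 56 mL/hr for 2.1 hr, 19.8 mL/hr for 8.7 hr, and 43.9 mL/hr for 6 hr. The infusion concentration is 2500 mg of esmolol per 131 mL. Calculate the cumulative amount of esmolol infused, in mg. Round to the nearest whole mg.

10558 mg

Concentration = 2500 mg ÷ 131 mL = 19.08397 mg/mL
Stage 1: 56 mL/hr × 2.1 hr = 117.6 mL → 117.6 mL × 19.08397 mg/mL = 2244.275 mg
Stage 2: 19.8 mL/hr × 8.7 hr = 172.26 mL → 172.26 mL × 19.08397 mg/mL = 3287.405 mg
Stage 3: 43.9 mL/hr × 6 hr = 263.4 mL → 263.4 mL × 19.08397 mg/mL = 5026.718 mg
Total = 2244.275 + 3287.405 + 5026.718 = 10558.4 mg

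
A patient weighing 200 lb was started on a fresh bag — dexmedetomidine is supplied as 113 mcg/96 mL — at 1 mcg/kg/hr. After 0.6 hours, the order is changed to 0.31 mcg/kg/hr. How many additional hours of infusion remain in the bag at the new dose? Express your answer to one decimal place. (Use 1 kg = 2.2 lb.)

2.1 hours

Initial rate:
Weight = 200 lb ÷ 2.2 lb/kg = 90.90909 kg
Dose = 1 mcg/kg/hr × 90.90909 kg = 90.90909 mcg/hr
Concentration = 113 mcg ÷ 96 mL = 1.177083 mcg/mL
Rate = 90.90909 mcg/hr ÷ 1.177083 mcg/mL = 77.2325 mL/hr
Volume infused so far = 77.2325 mL/hr × 0.6 hr = 46.3395 mL
Volume remaining = 96 − 46.3395 = 49.6605 mL
New rate:
Dose = 0.31 mcg/kg/hr × 90.90909 kg = 28.18182 mcg/hr
Rate = 28.18182 mcg/hr ÷ 1.177083 mcg/mL = 23.94208 mL/hr
Time remaining = 49.6605 mL ÷ 23.94208 mL/hr = 2.074194 hr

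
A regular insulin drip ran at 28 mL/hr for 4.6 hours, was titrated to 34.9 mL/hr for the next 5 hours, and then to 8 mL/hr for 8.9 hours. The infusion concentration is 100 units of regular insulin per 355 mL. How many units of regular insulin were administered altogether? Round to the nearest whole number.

Concentration = 100 units ÷ 355 mL = 0.2816901 units/mL
Stage 1: 28 mL/hr × 4.6 hr = 128.8 mL → 128.8 mL × 0.2816901 units/mL = 36.28169 units
Stage 2: 34.9 mL/hr × 5 hr = 174.5 mL → 174.5 mL × 0.2816901 units/mL = 49.15493 units
Stage 3: 8 mL/hr × 8.9 hr = 71.2 mL → 71.2 mL × 0.2816901 units/mL = 20.05634 units
Total = 36.28169 + 49.15493 + 20.05634 = 105.493 units

105 units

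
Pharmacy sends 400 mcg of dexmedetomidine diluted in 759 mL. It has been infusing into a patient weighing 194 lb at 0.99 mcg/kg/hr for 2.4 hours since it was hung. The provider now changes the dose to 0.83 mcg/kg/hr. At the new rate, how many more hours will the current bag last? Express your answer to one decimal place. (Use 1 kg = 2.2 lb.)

2.6 hours

Initial rate:
Weight = 194 lb ÷ 2.2 lb/kg = 88.18182 kg
Dose = 0.99 mcg/kg/hr × 88.18182 kg = 87.3 mcg/hr
Concentration = 400 mcg ÷ 759 mL = 0.5270092 mcg/mL
Rate = 87.3 mcg/hr ÷ 0.5270092 mcg/mL = 165.6517 mL/hr
Volume infused so far = 165.6517 mL/hr × 2.4 hr = 397.5642 mL
Volume remaining = 759 − 397.5642 = 361.4358 mL
New rate:
Dose = 0.83 mcg/kg/hr × 88.18182 kg = 73.19091 mcg/hr
Rate = 73.19091 mcg/hr ÷ 0.5270092 mcg/mL = 138.8797 mL/hr
Time remaining = 361.4358 mL ÷ 138.8797 mL/hr = 2.602509 hr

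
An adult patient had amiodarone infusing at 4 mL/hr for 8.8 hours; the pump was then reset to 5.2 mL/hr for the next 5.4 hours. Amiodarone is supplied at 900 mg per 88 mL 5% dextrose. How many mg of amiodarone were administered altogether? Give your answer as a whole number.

Concentration = 900 mg ÷ 88 mL = 10.22727 mg/mL
Stage 1: 4 mL/hr × 8.8 hr = 35.2 mL → 35.2 mL × 10.22727 mg/mL = 360 mg
Stage 2: 5.2 mL/hr × 5.4 hr = 28.08 mL → 28.08 mL × 10.22727 mg/mL = 287.1818 mg
Total = 360 + 287.1818 = 647.1818 mg

647 mg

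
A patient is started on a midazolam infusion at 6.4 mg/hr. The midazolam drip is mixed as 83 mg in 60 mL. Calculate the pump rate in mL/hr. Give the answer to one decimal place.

Concentration = 83 mg ÷ 60 mL = 1.383333 mg/mL
Rate = 6.4 mg/hr ÷ 1.383333 mg/mL = 4.626506 mL/hr

4.6 mL/hr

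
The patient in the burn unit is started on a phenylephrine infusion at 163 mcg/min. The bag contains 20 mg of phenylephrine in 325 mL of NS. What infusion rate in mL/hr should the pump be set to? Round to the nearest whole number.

159 mL/hr

163 mcg/min × 60 min/hr = 9780 mcg/hr
Concentration = 20 mg ÷ 325 mL = 0.06153846 mg/mL = 61.53846 mcg/mL
Rate = 9780 mcg/hr ÷ 61.53846 mcg/mL = 158.925 mL/hr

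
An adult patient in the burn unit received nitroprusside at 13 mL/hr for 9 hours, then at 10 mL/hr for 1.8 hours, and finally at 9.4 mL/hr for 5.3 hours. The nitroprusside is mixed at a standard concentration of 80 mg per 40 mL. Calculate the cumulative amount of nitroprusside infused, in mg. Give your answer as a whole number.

Concentration = 80 mg ÷ 40 mL = 2 mg/mL
Stage 1: 13 mL/hr × 9 hr = 117 mL → 117 mL × 2 mg/mL = 234 mg
Stage 2: 10 mL/hr × 1.8 hr = 18 mL → 18 mL × 2 mg/mL = 36 mg
Stage 3: 9.4 mL/hr × 5.3 hr = 49.82 mL → 49.82 mL × 2 mg/mL = 99.64 mg
Total = 234 + 36 + 99.64 = 369.64 mg

370 mg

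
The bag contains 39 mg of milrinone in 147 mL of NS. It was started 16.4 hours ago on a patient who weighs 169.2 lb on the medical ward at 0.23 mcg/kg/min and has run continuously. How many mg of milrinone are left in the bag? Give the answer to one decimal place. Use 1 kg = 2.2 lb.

Weight = 169.2 lb ÷ 2.2 lb/kg = 76.90909 kg
Dose = 0.23 mcg/kg/min × 76.90909 kg = 17.68909 mcg/min
17.68909 mcg/min × 60 min/hr = 1061.345 mcg/hr
Concentration = 39 mg ÷ 147 mL = 0.2653061 mg/mL = 265.3061 mcg/mL
Rate = 1061.345 mcg/hr ÷ 265.3061 mcg/mL = 4.000456 mL/hr
Volume infused = 4.000456 mL/hr × 16.4 hr = 65.60748 mL
Volume remaining = 147 − 65.60748 = 81.39252 mL
Drug remaining = 81.39252 mL × 265.3061 mcg/mL = 21593.93 mcg = 21.59393 mg

21.6 mg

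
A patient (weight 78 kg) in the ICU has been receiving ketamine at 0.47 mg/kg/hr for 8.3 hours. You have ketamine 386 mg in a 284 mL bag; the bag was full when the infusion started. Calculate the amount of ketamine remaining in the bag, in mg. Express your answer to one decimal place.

Dose = 0.47 mg/kg/hr × 78 kg = 36.66 mg/hr
Concentration = 386 mg ÷ 284 mL = 1.359155 mg/mL
Rate = 36.66 mg/hr ÷ 1.359155 mg/mL = 26.97264 mL/hr
Volume infused = 26.97264 mL/hr × 8.3 hr = 223.8729 mL
Volume remaining = 284 − 223.8729 = 60.12707 mL
Drug remaining = 60.12707 mL × 1.359155 mg/mL = 81.722 mg

81.7 mg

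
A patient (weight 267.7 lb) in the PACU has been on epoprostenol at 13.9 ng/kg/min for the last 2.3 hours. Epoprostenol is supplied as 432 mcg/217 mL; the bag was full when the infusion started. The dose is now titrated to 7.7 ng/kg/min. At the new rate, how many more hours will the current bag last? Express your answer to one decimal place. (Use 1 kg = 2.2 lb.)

3.5 hours

Initial rate:
Weight = 267.7 lb ÷ 2.2 lb/kg = 121.6818 kg
Dose = 13.9 ng/kg/min × 121.6818 kg = 1691.377 ng/min
1691.377 ng/min × 60 min/hr = 101482.6 ng/hr
Concentration = 432 mcg ÷ 217 mL = 1.990783 mcg/mL = 1990.783 ng/mL
Rate = 101482.6 ng/hr ÷ 1990.783 ng/mL = 50.97623 mL/hr
Volume infused so far = 50.97623 mL/hr × 2.3 hr = 117.2453 mL
Volume remaining = 217 − 117.2453 = 99.75467 mL
New rate:
Dose = 7.7 ng/kg/min × 121.6818 kg = 936.95 ng/min
936.95 ng/min × 60 min/hr = 56217 ng/hr
Rate = 56217 ng/hr ÷ 1990.783 ng/mL = 28.23863 mL/hr
Time remaining = 99.75467 mL ÷ 28.23863 mL/hr = 3.53256 hr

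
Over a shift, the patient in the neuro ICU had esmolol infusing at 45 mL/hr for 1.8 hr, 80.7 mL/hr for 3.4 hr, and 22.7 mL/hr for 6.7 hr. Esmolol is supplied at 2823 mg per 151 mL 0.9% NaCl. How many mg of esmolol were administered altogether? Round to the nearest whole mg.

Concentration = 2823 mg ÷ 151 mL = 18.69536 mg/mL
Stage 1: 45 mL/hr × 1.8 hr = 81 mL → 81 mL × 18.69536 mg/mL = 1514.325 mg
Stage 2: 80.7 mL/hr × 3.4 hr = 274.38 mL → 274.38 mL × 18.69536 mg/mL = 5129.634 mg
Stage 3: 22.7 mL/hr × 6.7 hr = 152.09 mL → 152.09 mL × 18.69536 mg/mL = 2843.378 mg
Total = 1514.325 + 5129.634 + 2843.378 = 9487.336 mg

9487 mg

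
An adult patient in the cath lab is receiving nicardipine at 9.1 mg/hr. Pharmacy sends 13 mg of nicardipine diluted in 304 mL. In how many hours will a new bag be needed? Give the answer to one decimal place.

Concentration = 13 mg ÷ 304 mL = 0.04276316 mg/mL
Rate = 9.1 mg/hr ÷ 0.04276316 mg/mL = 212.8 mL/hr
Duration = 304 mL ÷ 212.8 mL/hr = 1.428571 hr

1.4 hours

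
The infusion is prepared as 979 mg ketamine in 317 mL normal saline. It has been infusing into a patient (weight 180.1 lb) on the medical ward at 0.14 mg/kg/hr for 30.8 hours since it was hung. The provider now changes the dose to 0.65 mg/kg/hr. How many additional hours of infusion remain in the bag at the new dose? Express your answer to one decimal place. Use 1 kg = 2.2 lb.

Initial rate:
Weight = 180.1 lb ÷ 2.2 lb/kg = 81.86364 kg
Dose = 0.14 mg/kg/hr × 81.86364 kg = 11.46091 mg/hr
Concentration = 979 mg ÷ 317 mL = 3.088328 mg/mL
Rate = 11.46091 mg/hr ÷ 3.088328 mg/mL = 3.71104 mL/hr
Volume infused so far = 3.71104 mL/hr × 30.8 hr = 114.3 mL
Volume remaining = 317 − 114.3 = 202.7 mL
New rate:
Dose = 0.65 mg/kg/hr × 81.86364 kg = 53.21136 mg/hr
Rate = 53.21136 mg/hr ÷ 3.088328 mg/mL = 17.22983 mL/hr
Time remaining = 202.7 mL ÷ 17.22983 mL/hr = 11.76448 hr

11.8 hours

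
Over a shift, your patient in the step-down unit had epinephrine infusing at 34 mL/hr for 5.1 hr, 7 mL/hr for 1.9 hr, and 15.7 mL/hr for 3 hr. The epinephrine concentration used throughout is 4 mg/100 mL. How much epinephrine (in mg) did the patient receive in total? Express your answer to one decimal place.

9.4 mg

Concentration = 4 mg ÷ 100 mL = 0.04 mg/mL
Stage 1: 34 mL/hr × 5.1 hr = 173.4 mL → 173.4 mL × 0.04 mg/mL = 6.936 mg
Stage 2: 7 mL/hr × 1.9 hr = 13.3 mL → 13.3 mL × 0.04 mg/mL = 0.532 mg
Stage 3: 15.7 mL/hr × 3 hr = 47.1 mL → 47.1 mL × 0.04 mg/mL = 1.884 mg
Total = 6.936 + 0.532 + 1.884 = 9.352 mg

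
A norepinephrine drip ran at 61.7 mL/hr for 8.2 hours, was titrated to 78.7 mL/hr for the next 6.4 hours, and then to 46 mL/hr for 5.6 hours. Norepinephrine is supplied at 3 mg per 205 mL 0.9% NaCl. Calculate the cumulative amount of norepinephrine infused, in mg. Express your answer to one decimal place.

18.5 mg

Concentration = 3 mg ÷ 205 mL = 0.01463415 mg/mL
Stage 1: 61.7 mL/hr × 8.2 hr = 505.94 mL → 505.94 mL × 0.01463415 mg/mL = 7.404 mg
Stage 2: 78.7 mL/hr × 6.4 hr = 503.68 mL → 503.68 mL × 0.01463415 mg/mL = 7.370927 mg
Stage 3: 46 mL/hr × 5.6 hr = 257.6 mL → 257.6 mL × 0.01463415 mg/mL = 3.769756 mg
Total = 7.404 + 7.370927 + 3.769756 = 18.54468 mg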